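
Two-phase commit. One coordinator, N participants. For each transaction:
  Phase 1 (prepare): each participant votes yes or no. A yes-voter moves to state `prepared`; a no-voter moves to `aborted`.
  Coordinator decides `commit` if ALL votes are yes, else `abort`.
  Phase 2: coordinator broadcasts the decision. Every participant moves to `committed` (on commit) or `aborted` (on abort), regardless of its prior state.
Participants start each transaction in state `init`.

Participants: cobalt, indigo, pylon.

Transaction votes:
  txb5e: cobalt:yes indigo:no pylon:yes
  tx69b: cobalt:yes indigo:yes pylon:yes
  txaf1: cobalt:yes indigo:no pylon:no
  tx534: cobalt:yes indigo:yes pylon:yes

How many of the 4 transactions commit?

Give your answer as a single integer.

Answer: 2

Derivation:
txb5e: no from indigo -> abort (commits=0)
tx69b: all yes -> commit (commits=1)
txaf1: no from indigo, pylon -> abort (commits=1)
tx534: all yes -> commit (commits=2)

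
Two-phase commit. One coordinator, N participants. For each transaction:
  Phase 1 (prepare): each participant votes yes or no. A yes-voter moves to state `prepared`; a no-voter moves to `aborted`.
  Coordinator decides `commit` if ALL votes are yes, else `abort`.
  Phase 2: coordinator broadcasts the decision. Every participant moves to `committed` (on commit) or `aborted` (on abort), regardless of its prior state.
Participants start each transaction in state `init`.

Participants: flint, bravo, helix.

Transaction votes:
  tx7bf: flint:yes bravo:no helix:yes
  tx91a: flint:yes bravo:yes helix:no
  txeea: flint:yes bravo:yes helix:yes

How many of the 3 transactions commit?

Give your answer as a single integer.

Answer: 1

Derivation:
tx7bf: no from bravo -> abort (commits=0)
tx91a: no from helix -> abort (commits=0)
txeea: all yes -> commit (commits=1)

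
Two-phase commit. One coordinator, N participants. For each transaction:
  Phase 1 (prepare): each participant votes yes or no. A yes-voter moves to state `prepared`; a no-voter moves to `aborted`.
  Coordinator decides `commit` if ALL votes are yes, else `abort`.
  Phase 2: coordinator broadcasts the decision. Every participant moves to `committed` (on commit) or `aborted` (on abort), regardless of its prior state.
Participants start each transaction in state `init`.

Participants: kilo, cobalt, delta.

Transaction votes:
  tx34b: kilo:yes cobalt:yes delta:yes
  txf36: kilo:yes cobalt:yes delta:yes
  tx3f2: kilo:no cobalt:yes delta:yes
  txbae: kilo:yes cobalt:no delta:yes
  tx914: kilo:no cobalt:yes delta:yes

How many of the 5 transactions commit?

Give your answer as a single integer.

Answer: 2

Derivation:
tx34b: all yes -> commit (commits=1)
txf36: all yes -> commit (commits=2)
tx3f2: no from kilo -> abort (commits=2)
txbae: no from cobalt -> abort (commits=2)
tx914: no from kilo -> abort (commits=2)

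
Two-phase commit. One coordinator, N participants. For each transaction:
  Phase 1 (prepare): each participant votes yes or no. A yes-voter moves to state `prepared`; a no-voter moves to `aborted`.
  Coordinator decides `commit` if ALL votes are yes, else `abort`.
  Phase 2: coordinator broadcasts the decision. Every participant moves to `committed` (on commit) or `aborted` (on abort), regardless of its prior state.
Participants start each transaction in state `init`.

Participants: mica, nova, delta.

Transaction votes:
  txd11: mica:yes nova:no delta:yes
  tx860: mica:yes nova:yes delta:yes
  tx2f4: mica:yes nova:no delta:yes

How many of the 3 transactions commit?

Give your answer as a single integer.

txd11: no from nova -> abort (commits=0)
tx860: all yes -> commit (commits=1)
tx2f4: no from nova -> abort (commits=1)

Answer: 1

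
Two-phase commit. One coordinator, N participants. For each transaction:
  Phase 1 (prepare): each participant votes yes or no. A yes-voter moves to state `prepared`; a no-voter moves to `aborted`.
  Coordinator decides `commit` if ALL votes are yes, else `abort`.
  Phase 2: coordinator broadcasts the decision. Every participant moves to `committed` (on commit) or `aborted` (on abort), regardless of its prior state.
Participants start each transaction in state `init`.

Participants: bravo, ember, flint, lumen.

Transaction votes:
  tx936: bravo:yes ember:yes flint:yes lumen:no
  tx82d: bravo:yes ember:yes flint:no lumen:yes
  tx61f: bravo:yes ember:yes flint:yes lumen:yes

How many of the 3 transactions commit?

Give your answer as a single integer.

tx936: no from lumen -> abort (commits=0)
tx82d: no from flint -> abort (commits=0)
tx61f: all yes -> commit (commits=1)

Answer: 1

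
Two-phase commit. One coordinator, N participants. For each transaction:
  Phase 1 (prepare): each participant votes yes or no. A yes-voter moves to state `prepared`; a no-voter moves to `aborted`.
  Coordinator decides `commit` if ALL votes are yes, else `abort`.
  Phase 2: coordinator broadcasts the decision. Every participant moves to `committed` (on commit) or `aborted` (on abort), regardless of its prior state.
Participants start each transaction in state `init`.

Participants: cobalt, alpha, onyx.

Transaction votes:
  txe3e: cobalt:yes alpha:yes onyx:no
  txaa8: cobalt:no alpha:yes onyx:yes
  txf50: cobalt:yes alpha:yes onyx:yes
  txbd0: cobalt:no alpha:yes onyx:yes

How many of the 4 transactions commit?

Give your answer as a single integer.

txe3e: no from onyx -> abort (commits=0)
txaa8: no from cobalt -> abort (commits=0)
txf50: all yes -> commit (commits=1)
txbd0: no from cobalt -> abort (commits=1)

Answer: 1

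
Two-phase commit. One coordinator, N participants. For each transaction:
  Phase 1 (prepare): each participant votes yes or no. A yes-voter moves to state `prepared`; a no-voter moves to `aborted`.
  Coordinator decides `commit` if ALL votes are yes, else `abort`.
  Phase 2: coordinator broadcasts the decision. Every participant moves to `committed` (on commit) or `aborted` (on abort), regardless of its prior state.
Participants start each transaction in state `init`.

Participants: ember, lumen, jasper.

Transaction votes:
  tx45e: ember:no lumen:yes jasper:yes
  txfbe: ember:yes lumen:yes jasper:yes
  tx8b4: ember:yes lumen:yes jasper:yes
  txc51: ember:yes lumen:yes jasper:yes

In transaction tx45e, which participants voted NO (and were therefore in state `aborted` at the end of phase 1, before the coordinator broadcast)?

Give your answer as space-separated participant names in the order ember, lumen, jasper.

Txn tx45e phase 1: ember no -> aborted; lumen yes -> prepared; jasper yes -> prepared

Answer: ember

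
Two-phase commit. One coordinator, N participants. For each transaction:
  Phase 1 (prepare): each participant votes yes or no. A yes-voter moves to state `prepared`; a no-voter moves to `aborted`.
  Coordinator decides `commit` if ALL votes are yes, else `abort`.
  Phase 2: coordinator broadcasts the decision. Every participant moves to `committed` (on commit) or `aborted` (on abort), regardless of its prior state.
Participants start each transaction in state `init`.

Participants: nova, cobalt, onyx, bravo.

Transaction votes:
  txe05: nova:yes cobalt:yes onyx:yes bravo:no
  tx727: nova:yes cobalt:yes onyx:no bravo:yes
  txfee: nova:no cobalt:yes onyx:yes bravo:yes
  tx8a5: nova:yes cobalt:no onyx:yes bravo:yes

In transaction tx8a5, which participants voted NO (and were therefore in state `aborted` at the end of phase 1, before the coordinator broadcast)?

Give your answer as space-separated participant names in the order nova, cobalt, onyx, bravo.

Txn tx8a5 phase 1: nova yes -> prepared; cobalt no -> aborted; onyx yes -> prepared; bravo yes -> prepared

Answer: cobalt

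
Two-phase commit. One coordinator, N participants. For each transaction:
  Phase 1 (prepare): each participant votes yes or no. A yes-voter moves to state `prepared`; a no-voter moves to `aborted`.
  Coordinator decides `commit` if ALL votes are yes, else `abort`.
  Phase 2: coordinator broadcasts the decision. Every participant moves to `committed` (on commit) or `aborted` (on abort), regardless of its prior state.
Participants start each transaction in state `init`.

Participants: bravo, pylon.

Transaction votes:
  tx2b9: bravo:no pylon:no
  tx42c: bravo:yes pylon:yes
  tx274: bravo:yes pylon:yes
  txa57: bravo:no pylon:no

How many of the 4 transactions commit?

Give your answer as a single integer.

Answer: 2

Derivation:
tx2b9: no from bravo, pylon -> abort (commits=0)
tx42c: all yes -> commit (commits=1)
tx274: all yes -> commit (commits=2)
txa57: no from bravo, pylon -> abort (commits=2)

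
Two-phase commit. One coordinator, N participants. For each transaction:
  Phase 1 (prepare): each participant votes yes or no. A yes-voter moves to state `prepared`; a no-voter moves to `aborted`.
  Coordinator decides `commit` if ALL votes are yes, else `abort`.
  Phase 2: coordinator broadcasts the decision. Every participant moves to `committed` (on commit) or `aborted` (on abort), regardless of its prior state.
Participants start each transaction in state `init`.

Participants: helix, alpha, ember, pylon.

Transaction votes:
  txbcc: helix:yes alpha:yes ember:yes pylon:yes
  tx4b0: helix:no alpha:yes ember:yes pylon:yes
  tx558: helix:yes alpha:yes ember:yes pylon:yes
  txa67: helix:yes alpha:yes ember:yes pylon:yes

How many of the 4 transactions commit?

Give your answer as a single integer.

Answer: 3

Derivation:
txbcc: all yes -> commit (commits=1)
tx4b0: no from helix -> abort (commits=1)
tx558: all yes -> commit (commits=2)
txa67: all yes -> commit (commits=3)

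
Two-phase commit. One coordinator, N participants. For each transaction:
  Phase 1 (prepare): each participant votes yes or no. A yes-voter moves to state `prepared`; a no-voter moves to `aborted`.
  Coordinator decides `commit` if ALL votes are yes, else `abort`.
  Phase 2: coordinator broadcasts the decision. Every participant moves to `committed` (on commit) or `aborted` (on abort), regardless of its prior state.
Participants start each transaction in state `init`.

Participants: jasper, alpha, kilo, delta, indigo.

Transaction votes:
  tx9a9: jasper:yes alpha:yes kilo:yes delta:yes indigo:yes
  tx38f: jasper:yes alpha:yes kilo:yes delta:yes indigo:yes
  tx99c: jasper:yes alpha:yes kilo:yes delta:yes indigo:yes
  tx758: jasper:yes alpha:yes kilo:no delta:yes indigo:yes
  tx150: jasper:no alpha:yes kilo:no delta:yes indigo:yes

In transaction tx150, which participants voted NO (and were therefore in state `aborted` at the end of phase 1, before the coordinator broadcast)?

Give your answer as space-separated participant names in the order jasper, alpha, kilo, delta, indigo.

Answer: jasper kilo

Derivation:
Txn tx150 phase 1: jasper no -> aborted; alpha yes -> prepared; kilo no -> aborted; delta yes -> prepared; indigo yes -> prepared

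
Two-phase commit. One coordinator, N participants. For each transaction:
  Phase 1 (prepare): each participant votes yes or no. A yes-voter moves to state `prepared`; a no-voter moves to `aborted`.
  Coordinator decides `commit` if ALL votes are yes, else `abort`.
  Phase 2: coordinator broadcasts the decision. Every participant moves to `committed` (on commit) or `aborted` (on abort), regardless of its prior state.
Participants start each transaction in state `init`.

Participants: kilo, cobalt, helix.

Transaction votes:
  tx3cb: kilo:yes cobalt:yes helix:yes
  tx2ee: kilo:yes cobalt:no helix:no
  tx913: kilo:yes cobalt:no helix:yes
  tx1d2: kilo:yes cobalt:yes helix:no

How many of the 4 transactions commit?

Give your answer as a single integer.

tx3cb: all yes -> commit (commits=1)
tx2ee: no from cobalt, helix -> abort (commits=1)
tx913: no from cobalt -> abort (commits=1)
tx1d2: no from helix -> abort (commits=1)

Answer: 1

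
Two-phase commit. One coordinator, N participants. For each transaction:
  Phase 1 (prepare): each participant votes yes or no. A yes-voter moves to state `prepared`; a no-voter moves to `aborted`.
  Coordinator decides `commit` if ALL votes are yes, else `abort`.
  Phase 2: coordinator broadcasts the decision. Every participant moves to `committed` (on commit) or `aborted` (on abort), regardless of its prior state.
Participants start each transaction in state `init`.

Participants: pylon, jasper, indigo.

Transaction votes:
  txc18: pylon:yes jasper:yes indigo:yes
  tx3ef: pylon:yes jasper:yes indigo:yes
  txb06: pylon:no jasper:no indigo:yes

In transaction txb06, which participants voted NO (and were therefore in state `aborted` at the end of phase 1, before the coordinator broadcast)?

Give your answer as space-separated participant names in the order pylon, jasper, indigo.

Txn txb06 phase 1: pylon no -> aborted; jasper no -> aborted; indigo yes -> prepared

Answer: pylon jasper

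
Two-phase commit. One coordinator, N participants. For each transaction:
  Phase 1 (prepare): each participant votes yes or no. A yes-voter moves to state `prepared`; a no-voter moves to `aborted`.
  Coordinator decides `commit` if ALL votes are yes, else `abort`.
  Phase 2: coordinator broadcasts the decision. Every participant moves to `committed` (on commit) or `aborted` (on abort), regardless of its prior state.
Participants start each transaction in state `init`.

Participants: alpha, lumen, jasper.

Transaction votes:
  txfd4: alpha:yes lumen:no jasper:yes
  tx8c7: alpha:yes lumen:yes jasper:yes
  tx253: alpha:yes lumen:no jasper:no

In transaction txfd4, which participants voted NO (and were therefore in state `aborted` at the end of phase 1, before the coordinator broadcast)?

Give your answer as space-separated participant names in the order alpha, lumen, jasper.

Txn txfd4 phase 1: alpha yes -> prepared; lumen no -> aborted; jasper yes -> prepared

Answer: lumen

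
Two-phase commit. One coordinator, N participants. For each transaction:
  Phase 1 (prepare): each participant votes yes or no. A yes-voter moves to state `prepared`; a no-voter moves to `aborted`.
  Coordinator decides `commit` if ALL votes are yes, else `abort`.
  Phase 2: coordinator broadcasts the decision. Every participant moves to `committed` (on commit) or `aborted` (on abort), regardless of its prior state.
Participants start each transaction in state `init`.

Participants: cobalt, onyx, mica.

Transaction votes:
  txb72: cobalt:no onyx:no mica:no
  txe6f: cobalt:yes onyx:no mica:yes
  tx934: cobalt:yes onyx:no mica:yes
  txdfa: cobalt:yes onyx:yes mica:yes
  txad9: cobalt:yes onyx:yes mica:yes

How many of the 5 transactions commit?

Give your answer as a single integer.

Answer: 2

Derivation:
txb72: no from cobalt, onyx, mica -> abort (commits=0)
txe6f: no from onyx -> abort (commits=0)
tx934: no from onyx -> abort (commits=0)
txdfa: all yes -> commit (commits=1)
txad9: all yes -> commit (commits=2)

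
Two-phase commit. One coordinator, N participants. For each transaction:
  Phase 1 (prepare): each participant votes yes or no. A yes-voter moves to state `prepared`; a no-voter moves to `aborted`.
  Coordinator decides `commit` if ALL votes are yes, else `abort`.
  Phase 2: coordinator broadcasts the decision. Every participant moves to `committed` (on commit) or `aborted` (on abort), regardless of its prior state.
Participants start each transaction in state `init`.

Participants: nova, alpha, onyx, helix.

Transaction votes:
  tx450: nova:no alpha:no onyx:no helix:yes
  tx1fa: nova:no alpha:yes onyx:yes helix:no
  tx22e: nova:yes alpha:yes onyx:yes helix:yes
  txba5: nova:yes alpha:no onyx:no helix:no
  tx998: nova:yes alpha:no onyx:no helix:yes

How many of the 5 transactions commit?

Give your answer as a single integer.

Answer: 1

Derivation:
tx450: no from nova, alpha, onyx -> abort (commits=0)
tx1fa: no from nova, helix -> abort (commits=0)
tx22e: all yes -> commit (commits=1)
txba5: no from alpha, onyx, helix -> abort (commits=1)
tx998: no from alpha, onyx -> abort (commits=1)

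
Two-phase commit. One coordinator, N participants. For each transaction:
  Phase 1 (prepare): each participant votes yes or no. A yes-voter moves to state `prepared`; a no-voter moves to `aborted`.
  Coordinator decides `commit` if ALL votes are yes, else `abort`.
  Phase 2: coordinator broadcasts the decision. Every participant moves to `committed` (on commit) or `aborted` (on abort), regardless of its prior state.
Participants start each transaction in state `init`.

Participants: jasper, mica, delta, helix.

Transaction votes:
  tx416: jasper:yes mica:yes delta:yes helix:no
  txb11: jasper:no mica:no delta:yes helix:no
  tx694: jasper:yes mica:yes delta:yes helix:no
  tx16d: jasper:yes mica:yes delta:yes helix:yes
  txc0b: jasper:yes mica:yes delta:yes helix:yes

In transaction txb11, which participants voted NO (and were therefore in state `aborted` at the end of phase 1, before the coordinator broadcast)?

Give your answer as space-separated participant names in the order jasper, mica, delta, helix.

Txn txb11 phase 1: jasper no -> aborted; mica no -> aborted; delta yes -> prepared; helix no -> aborted

Answer: jasper mica helix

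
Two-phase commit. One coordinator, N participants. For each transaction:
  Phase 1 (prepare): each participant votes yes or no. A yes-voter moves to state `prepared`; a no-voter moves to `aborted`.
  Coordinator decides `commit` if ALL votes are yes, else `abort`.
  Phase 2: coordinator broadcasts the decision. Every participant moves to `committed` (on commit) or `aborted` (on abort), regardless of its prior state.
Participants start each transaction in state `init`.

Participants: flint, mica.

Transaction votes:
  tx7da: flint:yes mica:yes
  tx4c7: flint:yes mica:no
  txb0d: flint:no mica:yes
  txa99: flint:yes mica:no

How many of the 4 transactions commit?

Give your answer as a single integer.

Answer: 1

Derivation:
tx7da: all yes -> commit (commits=1)
tx4c7: no from mica -> abort (commits=1)
txb0d: no from flint -> abort (commits=1)
txa99: no from mica -> abort (commits=1)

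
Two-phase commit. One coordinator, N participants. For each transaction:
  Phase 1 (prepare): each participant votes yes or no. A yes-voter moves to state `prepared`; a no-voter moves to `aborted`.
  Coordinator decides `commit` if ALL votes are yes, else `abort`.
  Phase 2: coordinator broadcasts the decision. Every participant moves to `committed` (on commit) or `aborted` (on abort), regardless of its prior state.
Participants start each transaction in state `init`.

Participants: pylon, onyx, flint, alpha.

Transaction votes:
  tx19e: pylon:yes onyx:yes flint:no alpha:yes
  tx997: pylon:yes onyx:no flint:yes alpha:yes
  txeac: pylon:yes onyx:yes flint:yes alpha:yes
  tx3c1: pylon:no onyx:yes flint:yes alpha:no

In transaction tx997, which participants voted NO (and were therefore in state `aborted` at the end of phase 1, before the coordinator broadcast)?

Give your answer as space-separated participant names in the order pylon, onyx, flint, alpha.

Answer: onyx

Derivation:
Txn tx997 phase 1: pylon yes -> prepared; onyx no -> aborted; flint yes -> prepared; alpha yes -> prepared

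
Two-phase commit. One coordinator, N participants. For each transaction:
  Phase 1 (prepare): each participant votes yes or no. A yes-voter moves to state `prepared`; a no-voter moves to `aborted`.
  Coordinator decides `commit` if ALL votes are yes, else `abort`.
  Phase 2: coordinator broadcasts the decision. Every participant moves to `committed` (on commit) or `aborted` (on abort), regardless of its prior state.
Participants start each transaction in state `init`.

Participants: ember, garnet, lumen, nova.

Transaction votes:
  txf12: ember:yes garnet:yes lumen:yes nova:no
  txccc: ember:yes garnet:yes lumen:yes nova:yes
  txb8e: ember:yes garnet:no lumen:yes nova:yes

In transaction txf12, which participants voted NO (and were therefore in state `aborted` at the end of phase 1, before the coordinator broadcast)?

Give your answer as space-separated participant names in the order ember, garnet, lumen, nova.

Answer: nova

Derivation:
Txn txf12 phase 1: ember yes -> prepared; garnet yes -> prepared; lumen yes -> prepared; nova no -> aborted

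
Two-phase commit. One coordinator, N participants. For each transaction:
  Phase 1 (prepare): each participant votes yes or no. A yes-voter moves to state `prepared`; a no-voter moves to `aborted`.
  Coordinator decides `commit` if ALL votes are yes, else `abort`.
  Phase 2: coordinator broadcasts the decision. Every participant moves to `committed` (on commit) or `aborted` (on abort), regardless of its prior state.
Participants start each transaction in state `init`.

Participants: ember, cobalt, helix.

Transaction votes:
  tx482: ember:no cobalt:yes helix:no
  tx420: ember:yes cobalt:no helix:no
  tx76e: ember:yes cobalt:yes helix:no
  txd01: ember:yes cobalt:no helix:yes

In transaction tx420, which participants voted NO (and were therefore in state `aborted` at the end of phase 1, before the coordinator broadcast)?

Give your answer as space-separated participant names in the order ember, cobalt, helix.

Answer: cobalt helix

Derivation:
Txn tx420 phase 1: ember yes -> prepared; cobalt no -> aborted; helix no -> aborted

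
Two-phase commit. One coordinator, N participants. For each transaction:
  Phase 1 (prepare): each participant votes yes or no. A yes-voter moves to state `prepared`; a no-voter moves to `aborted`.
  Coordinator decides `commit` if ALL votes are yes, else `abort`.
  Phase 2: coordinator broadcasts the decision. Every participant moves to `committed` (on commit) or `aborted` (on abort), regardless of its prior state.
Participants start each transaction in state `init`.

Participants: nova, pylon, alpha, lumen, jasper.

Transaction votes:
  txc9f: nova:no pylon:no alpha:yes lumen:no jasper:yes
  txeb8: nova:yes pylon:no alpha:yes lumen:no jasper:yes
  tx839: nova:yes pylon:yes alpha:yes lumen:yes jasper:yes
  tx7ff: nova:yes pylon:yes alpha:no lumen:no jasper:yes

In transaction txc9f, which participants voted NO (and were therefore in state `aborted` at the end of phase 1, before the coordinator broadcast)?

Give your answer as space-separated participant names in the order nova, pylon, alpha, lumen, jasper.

Txn txc9f phase 1: nova no -> aborted; pylon no -> aborted; alpha yes -> prepared; lumen no -> aborted; jasper yes -> prepared

Answer: nova pylon lumen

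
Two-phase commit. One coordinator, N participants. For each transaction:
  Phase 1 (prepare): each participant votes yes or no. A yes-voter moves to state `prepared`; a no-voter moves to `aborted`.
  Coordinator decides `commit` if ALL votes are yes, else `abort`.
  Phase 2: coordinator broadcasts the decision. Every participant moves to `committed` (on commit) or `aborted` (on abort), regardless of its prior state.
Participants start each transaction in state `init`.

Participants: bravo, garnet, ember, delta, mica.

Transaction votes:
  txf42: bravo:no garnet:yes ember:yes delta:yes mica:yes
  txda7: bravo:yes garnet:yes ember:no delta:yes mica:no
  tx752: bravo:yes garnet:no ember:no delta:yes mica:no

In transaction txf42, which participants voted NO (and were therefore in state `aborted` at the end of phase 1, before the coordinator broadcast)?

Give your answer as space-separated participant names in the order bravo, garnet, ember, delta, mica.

Answer: bravo

Derivation:
Txn txf42 phase 1: bravo no -> aborted; garnet yes -> prepared; ember yes -> prepared; delta yes -> prepared; mica yes -> prepared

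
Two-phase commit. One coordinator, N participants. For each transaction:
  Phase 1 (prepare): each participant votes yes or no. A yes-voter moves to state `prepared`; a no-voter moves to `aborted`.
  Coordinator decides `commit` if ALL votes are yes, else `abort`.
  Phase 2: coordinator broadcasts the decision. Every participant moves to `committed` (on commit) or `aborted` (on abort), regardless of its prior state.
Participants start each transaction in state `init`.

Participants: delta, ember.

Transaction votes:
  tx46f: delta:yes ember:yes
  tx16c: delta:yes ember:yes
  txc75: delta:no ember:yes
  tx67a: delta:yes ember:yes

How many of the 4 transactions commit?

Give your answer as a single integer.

tx46f: all yes -> commit (commits=1)
tx16c: all yes -> commit (commits=2)
txc75: no from delta -> abort (commits=2)
tx67a: all yes -> commit (commits=3)

Answer: 3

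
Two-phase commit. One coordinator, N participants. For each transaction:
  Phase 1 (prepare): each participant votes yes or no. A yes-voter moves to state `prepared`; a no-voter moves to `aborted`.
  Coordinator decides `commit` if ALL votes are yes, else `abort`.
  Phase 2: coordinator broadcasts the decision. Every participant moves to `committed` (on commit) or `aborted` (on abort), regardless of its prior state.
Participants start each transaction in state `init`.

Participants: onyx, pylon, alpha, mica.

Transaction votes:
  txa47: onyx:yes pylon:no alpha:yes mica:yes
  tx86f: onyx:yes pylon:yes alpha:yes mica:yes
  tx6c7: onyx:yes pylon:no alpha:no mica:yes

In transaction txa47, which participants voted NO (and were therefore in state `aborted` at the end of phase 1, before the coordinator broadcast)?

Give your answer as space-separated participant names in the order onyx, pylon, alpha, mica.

Answer: pylon

Derivation:
Txn txa47 phase 1: onyx yes -> prepared; pylon no -> aborted; alpha yes -> prepared; mica yes -> prepared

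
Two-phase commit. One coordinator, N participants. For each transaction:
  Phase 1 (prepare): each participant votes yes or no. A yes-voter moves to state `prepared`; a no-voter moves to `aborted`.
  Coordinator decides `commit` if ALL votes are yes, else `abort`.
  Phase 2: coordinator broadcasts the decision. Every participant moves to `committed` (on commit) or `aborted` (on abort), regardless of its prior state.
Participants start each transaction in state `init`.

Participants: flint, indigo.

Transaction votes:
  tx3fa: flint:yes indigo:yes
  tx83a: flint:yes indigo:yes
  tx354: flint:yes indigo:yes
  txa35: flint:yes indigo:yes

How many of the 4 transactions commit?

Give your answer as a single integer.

tx3fa: all yes -> commit (commits=1)
tx83a: all yes -> commit (commits=2)
tx354: all yes -> commit (commits=3)
txa35: all yes -> commit (commits=4)

Answer: 4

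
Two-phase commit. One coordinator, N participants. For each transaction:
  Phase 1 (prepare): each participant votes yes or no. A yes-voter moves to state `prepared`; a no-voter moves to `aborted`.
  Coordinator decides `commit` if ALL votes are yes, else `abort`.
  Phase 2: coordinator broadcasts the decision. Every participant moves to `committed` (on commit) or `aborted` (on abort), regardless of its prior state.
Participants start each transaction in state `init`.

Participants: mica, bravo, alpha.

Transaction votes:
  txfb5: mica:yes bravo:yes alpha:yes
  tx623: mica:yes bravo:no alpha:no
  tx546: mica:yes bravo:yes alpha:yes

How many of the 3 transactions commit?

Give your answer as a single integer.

Answer: 2

Derivation:
txfb5: all yes -> commit (commits=1)
tx623: no from bravo, alpha -> abort (commits=1)
tx546: all yes -> commit (commits=2)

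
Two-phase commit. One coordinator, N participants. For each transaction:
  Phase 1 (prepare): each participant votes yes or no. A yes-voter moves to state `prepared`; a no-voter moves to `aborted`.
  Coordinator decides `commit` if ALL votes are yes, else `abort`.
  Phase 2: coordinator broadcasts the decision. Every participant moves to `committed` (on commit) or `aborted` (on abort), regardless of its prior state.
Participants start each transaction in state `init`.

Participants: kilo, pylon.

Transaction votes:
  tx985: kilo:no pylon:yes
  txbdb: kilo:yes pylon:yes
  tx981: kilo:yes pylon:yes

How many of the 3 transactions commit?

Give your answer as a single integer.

tx985: no from kilo -> abort (commits=0)
txbdb: all yes -> commit (commits=1)
tx981: all yes -> commit (commits=2)

Answer: 2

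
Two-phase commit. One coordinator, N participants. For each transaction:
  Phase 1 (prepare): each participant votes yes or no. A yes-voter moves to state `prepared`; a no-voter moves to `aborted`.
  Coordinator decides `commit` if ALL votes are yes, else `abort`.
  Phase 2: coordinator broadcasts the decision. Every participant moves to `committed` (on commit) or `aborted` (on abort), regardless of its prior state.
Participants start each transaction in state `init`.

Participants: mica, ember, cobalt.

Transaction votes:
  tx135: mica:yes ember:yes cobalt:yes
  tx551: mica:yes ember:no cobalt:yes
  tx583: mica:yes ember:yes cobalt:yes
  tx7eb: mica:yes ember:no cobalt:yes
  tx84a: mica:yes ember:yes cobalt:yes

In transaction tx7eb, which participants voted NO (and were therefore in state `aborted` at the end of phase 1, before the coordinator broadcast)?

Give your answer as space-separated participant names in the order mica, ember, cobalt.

Txn tx7eb phase 1: mica yes -> prepared; ember no -> aborted; cobalt yes -> prepared

Answer: ember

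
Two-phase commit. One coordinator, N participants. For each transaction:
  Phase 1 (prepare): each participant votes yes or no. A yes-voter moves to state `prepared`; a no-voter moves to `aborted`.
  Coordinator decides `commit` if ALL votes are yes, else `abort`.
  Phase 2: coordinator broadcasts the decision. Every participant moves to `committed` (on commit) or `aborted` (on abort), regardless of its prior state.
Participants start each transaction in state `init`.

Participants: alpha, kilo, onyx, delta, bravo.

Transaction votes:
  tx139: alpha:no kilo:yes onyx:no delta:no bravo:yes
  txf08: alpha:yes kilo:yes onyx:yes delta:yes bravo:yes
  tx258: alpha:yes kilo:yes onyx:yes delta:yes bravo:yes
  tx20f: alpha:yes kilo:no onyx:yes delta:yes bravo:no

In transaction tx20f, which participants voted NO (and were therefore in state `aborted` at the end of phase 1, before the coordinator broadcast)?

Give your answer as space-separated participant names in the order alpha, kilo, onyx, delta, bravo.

Answer: kilo bravo

Derivation:
Txn tx20f phase 1: alpha yes -> prepared; kilo no -> aborted; onyx yes -> prepared; delta yes -> prepared; bravo no -> aborted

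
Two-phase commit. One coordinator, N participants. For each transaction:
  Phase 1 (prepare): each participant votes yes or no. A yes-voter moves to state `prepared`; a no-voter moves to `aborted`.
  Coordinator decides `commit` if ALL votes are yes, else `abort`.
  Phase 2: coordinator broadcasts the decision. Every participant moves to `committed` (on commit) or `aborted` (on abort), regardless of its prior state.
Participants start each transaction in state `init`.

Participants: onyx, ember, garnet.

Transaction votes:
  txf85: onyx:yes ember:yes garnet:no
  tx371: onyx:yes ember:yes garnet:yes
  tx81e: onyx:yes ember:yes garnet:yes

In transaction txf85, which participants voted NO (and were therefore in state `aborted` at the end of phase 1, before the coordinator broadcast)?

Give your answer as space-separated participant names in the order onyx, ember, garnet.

Txn txf85 phase 1: onyx yes -> prepared; ember yes -> prepared; garnet no -> aborted

Answer: garnet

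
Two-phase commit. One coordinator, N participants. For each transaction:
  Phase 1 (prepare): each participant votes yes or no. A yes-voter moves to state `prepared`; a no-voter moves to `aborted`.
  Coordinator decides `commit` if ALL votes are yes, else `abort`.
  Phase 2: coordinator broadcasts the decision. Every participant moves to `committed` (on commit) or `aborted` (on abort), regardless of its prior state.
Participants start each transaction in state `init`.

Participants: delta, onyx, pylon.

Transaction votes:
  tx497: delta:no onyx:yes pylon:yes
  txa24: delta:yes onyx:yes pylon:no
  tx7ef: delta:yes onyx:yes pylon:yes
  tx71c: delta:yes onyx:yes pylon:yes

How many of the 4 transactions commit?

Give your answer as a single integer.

tx497: no from delta -> abort (commits=0)
txa24: no from pylon -> abort (commits=0)
tx7ef: all yes -> commit (commits=1)
tx71c: all yes -> commit (commits=2)

Answer: 2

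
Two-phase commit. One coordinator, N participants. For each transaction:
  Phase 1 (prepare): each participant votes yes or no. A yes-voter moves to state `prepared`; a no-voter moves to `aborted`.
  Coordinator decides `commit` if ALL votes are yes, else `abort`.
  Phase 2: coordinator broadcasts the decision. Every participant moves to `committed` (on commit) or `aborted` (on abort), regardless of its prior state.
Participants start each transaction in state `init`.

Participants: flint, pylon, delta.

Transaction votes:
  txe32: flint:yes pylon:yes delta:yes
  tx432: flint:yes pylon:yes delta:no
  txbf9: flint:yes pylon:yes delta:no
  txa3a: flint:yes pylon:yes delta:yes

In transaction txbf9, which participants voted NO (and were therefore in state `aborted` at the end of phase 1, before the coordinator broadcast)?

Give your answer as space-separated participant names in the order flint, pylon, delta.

Txn txbf9 phase 1: flint yes -> prepared; pylon yes -> prepared; delta no -> aborted

Answer: delta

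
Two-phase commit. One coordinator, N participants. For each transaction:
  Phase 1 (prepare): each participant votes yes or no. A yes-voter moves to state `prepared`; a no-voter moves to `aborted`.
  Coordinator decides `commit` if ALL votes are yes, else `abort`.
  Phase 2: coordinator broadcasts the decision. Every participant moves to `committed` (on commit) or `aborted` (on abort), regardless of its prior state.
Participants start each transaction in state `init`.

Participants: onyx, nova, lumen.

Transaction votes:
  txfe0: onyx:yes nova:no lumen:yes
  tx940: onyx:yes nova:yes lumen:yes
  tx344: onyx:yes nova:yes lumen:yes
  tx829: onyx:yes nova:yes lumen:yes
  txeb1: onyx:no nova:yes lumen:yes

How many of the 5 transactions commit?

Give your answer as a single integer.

txfe0: no from nova -> abort (commits=0)
tx940: all yes -> commit (commits=1)
tx344: all yes -> commit (commits=2)
tx829: all yes -> commit (commits=3)
txeb1: no from onyx -> abort (commits=3)

Answer: 3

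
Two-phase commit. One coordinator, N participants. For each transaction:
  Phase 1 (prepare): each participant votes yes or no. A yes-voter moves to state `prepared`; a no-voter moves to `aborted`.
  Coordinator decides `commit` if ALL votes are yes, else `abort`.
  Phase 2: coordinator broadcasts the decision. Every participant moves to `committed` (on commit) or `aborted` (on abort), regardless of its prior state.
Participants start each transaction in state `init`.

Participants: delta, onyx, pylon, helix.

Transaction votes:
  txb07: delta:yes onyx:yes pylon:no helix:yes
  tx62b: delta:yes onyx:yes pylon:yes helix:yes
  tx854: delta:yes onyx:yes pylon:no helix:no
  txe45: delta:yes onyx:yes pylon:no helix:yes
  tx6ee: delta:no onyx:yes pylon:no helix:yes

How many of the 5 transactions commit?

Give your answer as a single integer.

txb07: no from pylon -> abort (commits=0)
tx62b: all yes -> commit (commits=1)
tx854: no from pylon, helix -> abort (commits=1)
txe45: no from pylon -> abort (commits=1)
tx6ee: no from delta, pylon -> abort (commits=1)

Answer: 1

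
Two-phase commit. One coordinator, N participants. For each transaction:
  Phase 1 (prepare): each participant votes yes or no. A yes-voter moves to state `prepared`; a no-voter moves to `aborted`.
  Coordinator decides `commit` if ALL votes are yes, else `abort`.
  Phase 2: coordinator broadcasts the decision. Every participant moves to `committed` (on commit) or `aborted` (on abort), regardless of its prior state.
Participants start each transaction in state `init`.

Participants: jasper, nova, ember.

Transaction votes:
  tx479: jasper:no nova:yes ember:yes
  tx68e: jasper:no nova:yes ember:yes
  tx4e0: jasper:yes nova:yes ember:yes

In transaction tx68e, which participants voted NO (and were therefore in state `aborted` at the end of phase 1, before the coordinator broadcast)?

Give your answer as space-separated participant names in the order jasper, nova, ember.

Txn tx68e phase 1: jasper no -> aborted; nova yes -> prepared; ember yes -> prepared

Answer: jasper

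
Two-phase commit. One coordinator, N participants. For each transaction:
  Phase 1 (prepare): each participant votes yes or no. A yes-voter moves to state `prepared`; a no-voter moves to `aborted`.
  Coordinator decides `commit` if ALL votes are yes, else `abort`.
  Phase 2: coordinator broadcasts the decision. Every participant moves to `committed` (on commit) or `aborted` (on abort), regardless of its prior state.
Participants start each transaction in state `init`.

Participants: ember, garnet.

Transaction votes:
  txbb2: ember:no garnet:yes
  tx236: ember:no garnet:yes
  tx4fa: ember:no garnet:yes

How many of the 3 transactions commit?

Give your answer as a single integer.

Answer: 0

Derivation:
txbb2: no from ember -> abort (commits=0)
tx236: no from ember -> abort (commits=0)
tx4fa: no from ember -> abort (commits=0)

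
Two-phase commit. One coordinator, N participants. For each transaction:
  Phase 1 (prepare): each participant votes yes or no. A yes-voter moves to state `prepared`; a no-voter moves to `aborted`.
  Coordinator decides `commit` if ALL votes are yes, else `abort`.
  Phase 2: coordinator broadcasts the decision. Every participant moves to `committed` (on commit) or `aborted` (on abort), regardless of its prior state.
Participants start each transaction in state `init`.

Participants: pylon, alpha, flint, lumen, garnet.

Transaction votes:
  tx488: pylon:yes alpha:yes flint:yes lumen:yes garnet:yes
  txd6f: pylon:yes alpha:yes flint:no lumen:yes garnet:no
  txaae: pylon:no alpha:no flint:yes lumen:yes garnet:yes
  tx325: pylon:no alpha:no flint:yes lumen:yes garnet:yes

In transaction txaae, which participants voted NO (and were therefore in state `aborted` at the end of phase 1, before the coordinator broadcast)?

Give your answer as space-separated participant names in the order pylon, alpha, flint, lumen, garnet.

Txn txaae phase 1: pylon no -> aborted; alpha no -> aborted; flint yes -> prepared; lumen yes -> prepared; garnet yes -> prepared

Answer: pylon alpha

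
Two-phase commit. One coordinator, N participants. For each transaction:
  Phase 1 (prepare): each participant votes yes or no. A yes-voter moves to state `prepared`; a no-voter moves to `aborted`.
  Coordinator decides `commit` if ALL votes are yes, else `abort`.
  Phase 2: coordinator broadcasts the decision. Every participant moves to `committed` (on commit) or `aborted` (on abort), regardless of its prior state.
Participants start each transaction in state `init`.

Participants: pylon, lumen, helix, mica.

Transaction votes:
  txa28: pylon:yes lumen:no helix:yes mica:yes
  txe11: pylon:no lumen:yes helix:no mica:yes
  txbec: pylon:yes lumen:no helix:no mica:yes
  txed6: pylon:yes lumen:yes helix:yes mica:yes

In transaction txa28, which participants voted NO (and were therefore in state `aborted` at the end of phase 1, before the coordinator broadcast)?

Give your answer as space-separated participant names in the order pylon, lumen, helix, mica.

Answer: lumen

Derivation:
Txn txa28 phase 1: pylon yes -> prepared; lumen no -> aborted; helix yes -> prepared; mica yes -> prepared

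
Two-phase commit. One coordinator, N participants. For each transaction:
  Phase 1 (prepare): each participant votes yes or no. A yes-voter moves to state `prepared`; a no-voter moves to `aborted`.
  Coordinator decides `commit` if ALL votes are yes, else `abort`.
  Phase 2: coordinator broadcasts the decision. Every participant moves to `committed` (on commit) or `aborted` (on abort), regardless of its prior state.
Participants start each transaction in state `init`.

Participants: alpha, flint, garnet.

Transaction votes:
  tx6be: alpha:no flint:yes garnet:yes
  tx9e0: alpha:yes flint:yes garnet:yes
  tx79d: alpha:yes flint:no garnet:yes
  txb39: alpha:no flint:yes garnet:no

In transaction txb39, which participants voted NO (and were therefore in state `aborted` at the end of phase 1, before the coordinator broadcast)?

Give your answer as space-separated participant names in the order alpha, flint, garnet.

Answer: alpha garnet

Derivation:
Txn txb39 phase 1: alpha no -> aborted; flint yes -> prepared; garnet no -> aborted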